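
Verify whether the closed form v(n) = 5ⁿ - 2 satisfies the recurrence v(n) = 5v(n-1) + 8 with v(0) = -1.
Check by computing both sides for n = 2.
From the recurrence with v(0) = -1:
  v(0) = -1, v(1) = 3, v(2) = 23
  so the recurrence gives v(2) = 23.
From the proposed closed form v(n) = 5ⁿ - 2:
  v(2) = 23.
Both sides give 23 at n = 2, and the initial condition(s) match, so the closed form is consistent.

Yes, the closed form is correct.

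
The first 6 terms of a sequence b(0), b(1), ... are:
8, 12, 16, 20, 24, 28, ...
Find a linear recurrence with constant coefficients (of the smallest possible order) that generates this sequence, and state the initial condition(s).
Look for the lowest-order linear relation among consecutive terms.
Observation: consecutive differences are constant (= 4).
Check at n=2: 1·12 + 4 = 16. ✓

b(n) = b(n-1) + 4, b(0) = 8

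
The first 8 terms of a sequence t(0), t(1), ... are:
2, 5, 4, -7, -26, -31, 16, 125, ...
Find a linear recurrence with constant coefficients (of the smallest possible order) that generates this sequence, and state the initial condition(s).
Look for the lowest-order linear relation among consecutive terms.
Observation: t(n) - 2·t(n-1) - (-3)·t(n-2) = 0 holds for the shown terms, and no order-1 relation t(n) = α·t(n-1) + β fits.
Check at n=3: 2·4 + (-3)·5 = -7. ✓

t(n) = 2t(n-1) - 3t(n-2), t(0) = 2, t(1) = 5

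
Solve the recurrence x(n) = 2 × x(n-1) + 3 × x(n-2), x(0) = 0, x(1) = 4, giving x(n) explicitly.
Recurrence: x(n) = 2 × x(n-1) + 3 × x(n-2), initial: x(0) = 0, x(1) = 4.
Characteristic equation: r² - 2r - 3 = 0, which factors as (r - 3)(r + 1) = 0, so r = 3, -1. General solution x(n) = A·3ⁿ + B·(-1)ⁿ. From x(0) = 0: A + B = 0. From x(1) = 4: 3A - 1B = 4. Solving gives A = 1, B = -1.

x(n) = 3ⁿ - (-1)ⁿ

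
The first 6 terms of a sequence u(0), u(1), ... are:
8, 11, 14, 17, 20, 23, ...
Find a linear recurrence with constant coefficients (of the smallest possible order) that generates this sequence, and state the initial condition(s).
Look for the lowest-order linear relation among consecutive terms.
Observation: consecutive differences are constant (= 3).
Check at n=2: 1·11 + 3 = 14. ✓

u(n) = u(n-1) + 3, u(0) = 8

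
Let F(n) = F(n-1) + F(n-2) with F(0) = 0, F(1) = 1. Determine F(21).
Computing the sequence terms:
0, 1, 1, 2, 3, 5, 8, 13, 21, 34, 55, 89, 144, 233, 377, 610, 987, 1597, 2584, 4181, 6765, 10946

10946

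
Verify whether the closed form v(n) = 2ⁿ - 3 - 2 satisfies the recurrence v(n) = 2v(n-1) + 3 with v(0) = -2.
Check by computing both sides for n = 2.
From the recurrence with v(0) = -2:
  v(0) = -2, v(1) = -1, v(2) = 1
  so the recurrence gives v(2) = 1.
From the proposed closed form v(n) = 2ⁿ - 3 - 2:
  v(2) = -1.
The recurrence gives 1 but the closed form gives -1, so the closed form does not satisfy the recurrence.

No, the closed form is incorrect.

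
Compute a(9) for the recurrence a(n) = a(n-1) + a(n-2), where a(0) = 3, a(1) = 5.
Computing the sequence terms:
3, 5, 8, 13, 21, 34, 55, 89, 144, 233

233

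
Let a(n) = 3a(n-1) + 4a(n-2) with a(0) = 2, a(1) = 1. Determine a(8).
Computing the sequence terms:
2, 1, 11, 37, 155, 613, 2459, 9829, 39323

39323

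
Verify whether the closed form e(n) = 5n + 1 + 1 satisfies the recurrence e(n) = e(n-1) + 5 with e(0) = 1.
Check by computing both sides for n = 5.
From the recurrence with e(0) = 1:
  e(0) = 1, e(1) = 6, e(2) = 11, e(3) = 16, e(4) = 21, e(5) = 26
  so the recurrence gives e(5) = 26.
From the proposed closed form e(n) = 5n + 1 + 1:
  e(5) = 27.
The recurrence gives 26 but the closed form gives 27, so the closed form does not satisfy the recurrence.

No, the closed form is incorrect.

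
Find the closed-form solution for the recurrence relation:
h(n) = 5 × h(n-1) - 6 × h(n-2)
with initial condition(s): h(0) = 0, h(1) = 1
Recurrence: h(n) = 5 × h(n-1) - 6 × h(n-2), initial: h(0) = 0, h(1) = 1.
Characteristic equation: r² - 5r + 6 = 0, which factors as (r - 3)(r - 2) = 0, so r = 3, 2. General solution h(n) = A·3ⁿ + B·2ⁿ. From h(0) = 0: A + B = 0. From h(1) = 1: 3A + 2B = 1. Solving gives A = 1, B = -1.

h(n) = 3ⁿ - 2ⁿ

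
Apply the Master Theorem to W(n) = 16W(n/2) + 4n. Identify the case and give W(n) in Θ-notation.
Master Theorem template: W(n) = a·W(n/b) + f(n).
Here: a=16, b=2, f(n)=4n
Compute log_b(a) = log_2(16) = 4.
f(n) = 4n = O(n^(4-ε)) with ε = 3. Case 1: W(n) = Θ(n^log_b(a)) = Θ(n^4).

Case 1: W(n) = Θ(n^4)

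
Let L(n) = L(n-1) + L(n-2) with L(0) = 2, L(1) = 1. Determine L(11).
Computing the sequence terms:
2, 1, 3, 4, 7, 11, 18, 29, 47, 76, 123, 199

199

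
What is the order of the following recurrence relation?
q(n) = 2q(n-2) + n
The order is the largest lag k for which q(n-k) appears. Here the deepest term is q(n-2) (the n term is non-homogeneous and does not affect the order), so the order is 2.

Order 2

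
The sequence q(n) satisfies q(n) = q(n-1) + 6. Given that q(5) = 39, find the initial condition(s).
q(5) = q(0) + 5·6, so q(0) = 39 - 30 = 9.

q(0) = 9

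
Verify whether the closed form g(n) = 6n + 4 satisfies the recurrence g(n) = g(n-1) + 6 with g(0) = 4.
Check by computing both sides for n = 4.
From the recurrence with g(0) = 4:
  g(0) = 4, g(1) = 10, g(2) = 16, g(3) = 22, g(4) = 28
  so the recurrence gives g(4) = 28.
From the proposed closed form g(n) = 6n + 4:
  g(4) = 28.
Both sides give 28 at n = 4, and the initial condition(s) match, so the closed form is consistent.

Yes, the closed form is correct.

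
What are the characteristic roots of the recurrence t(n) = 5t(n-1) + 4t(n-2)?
Substitute t(n) = rⁿ and divide through by rⁿ⁻²: r² - 5r - 4 = 0
Discriminant: 5² + 4·4 = 41, not a perfect square, so by the quadratic formula r = (5 ± √41)/2.
General solution: t(n) = A·r₁ⁿ + B·r₂ⁿ where r₁,r₂ = (5 ± √41)/2

Characteristic: r² - 5r - 4 = 0, Roots: r = (5 ± √41)/2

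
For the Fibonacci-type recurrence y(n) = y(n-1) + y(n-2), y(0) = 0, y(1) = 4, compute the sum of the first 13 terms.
Computing the sequence terms: 0, 4, 4, 8, 12, 20, 32, 52, 84, 136, 220, 356, 576
Adding these values together:

1504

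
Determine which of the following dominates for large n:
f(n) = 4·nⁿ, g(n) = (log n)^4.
Comparing growth rates:
Growth-rate hierarchy: log n ≺ any polynomial ≺ any exponential cⁿ (c>1) ≺ n! ≺ nⁿ.
super-exponential nⁿ dominates polylogarithmic (log n)^4 asymptotically.

f(n) grows faster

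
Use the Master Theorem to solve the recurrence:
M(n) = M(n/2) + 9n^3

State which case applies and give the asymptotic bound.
Master Theorem template: M(n) = a·M(n/b) + f(n).
Here: a=1, b=2, f(n)=9n^3
Compute log_b(a) = log_2(1) = 0.
f(n) = 9n^3 = Ω(n^(0+ε)) with ε = 3, and the regularity condition holds (a·f(n/b) = (a/b^3)·f(n) with a/b^3 = 2^-3 < 1). Case 3: M(n) = Θ(f(n)) = Θ(n^3).

Case 3: M(n) = Θ(n^3)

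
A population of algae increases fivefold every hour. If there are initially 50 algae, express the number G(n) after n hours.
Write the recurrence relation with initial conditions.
Each hour multiplies the count by 5, so the count after n hours depends only on the count after n-1 hours: G(n) = 5 × G(n-1). The starting count gives G(0) = 50.
Unrolling n times gives the closed form G(n) = 50 × 5ⁿ.

G(n) = 5 × G(n-1), G(0) = 50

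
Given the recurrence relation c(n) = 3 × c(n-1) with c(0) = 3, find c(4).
Computing step by step:
c(0) = 3
c(1) = 3 × 3 = 9
c(2) = 3 × 9 = 27
c(3) = 3 × 27 = 81
c(4) = 3 × 81 = 243

243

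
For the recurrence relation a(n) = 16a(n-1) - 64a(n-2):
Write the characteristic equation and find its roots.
Substitute a(n) = rⁿ and divide through by rⁿ⁻²: r² - 16r + 64 = 0
Factor: (r - 8)² = 0, so r = 8 (double root).
General solution: a(n) = (A + Bn)·8ⁿ

Characteristic: r² - 16r + 64 = 0, Roots: r = 8 (double root)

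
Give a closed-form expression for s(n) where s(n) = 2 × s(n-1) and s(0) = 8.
Recurrence: s(n) = 2 × s(n-1), initial: s(0) = 8.
Each term is 2 times the previous, so this is geometric with ratio 2. After n steps: s(n) = s(0)·2ⁿ = 8·2ⁿ.

s(n) = 8·2ⁿ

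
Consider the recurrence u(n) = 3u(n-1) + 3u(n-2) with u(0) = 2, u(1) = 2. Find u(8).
Computing the sequence terms:
2, 2, 12, 42, 162, 612, 2322, 8802, 33372

33372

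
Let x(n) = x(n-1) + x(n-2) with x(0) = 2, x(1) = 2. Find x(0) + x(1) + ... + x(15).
Computing the sequence terms: 2, 2, 4, 6, 10, 16, 26, 42, 68, 110, 178, 288, 466, 754, 1220, 1974
Adding these values together:

5166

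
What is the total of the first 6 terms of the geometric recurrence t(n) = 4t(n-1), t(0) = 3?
Computing the sequence terms: 3, 12, 48, 192, 768, 3072
Adding these values together:

4095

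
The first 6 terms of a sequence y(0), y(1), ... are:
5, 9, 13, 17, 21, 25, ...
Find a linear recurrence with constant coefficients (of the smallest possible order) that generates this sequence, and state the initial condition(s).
Look for the lowest-order linear relation among consecutive terms.
Observation: consecutive differences are constant (= 4).
Check at n=2: 1·9 + 4 = 13. ✓

y(n) = y(n-1) + 4, y(0) = 5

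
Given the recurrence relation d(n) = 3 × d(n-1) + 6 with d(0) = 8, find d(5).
Computing step by step:
d(0) = 8
d(1) = 3 × 8 + 6 = 30
d(2) = 3 × 30 + 6 = 96
d(3) = 3 × 96 + 6 = 294
d(4) = 3 × 294 + 6 = 888
d(5) = 3 × 888 + 6 = 2670

2670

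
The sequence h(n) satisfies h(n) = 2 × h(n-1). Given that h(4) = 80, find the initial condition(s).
In general h(n) = 2ⁿ · h(0). At n = 4: h(0) = h(4) / 2^4 = 80 / 16 = 5.

h(0) = 5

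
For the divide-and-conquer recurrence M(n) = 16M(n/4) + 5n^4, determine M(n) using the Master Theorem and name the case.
Master Theorem template: M(n) = a·M(n/b) + f(n).
Here: a=16, b=4, f(n)=5n^4
Compute log_b(a) = log_4(16) = 2.
f(n) = 5n^4 = Ω(n^(2+ε)) with ε = 2, and the regularity condition holds (a·f(n/b) = (a/b^4)·f(n) with a/b^4 = 4^-2 < 1). Case 3: M(n) = Θ(f(n)) = Θ(n^4).

Case 3: M(n) = Θ(n^4)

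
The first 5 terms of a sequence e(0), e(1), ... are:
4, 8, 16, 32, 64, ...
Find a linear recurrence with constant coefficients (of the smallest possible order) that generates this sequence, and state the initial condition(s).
Look for the lowest-order linear relation among consecutive terms.
Observation: each term is 2× the previous.
Check at n=2: 2·8 = 16. ✓

e(n) = 2 × e(n-1), e(0) = 4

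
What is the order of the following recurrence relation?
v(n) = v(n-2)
The order is the largest lag k for which v(n-k) appears. Here the deepest term is v(n-2), so the order is 2.

Order 2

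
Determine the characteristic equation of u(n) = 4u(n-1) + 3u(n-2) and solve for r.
Substitute u(n) = rⁿ and divide through by rⁿ⁻²: r² - 4r - 3 = 0
Discriminant: 4² + 4·3 = 28, not a perfect square, so by the quadratic formula r = (4 ± √28)/2.
General solution: u(n) = A·r₁ⁿ + B·r₂ⁿ where r₁,r₂ = (4 ± √28)/2

Characteristic: r² - 4r - 3 = 0, Roots: r = (4 ± √28)/2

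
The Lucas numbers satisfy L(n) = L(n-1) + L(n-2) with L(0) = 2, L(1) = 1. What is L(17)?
Computing the sequence terms:
2, 1, 3, 4, 7, 11, 18, 29, 47, 76, 123, 199, 322, 521, 843, 1364, 2207, 3571

3571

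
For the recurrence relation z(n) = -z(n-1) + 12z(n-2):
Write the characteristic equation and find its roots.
Substitute z(n) = rⁿ and divide through by rⁿ⁻²: r² + r - 12 = 0
Factor: (r - 3)(r + 4) = 0, so r = 3, -4.
General solution: z(n) = A·3ⁿ + B·(-4)ⁿ

Characteristic: r² + r - 12 = 0, Roots: r = 3, -4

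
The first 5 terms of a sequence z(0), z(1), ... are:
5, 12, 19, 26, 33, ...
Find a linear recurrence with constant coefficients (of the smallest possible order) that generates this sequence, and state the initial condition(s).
Look for the lowest-order linear relation among consecutive terms.
Observation: consecutive differences are constant (= 7).
Check at n=2: 1·12 + 7 = 19. ✓

z(n) = z(n-1) + 7, z(0) = 5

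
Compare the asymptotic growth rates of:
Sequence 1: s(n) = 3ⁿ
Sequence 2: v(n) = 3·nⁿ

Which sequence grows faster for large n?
Comparing growth rates:
Growth-rate hierarchy: log n ≺ any polynomial ≺ any exponential cⁿ (c>1) ≺ n! ≺ nⁿ.
super-exponential nⁿ dominates exponential base 3 asymptotically.

v(n) grows faster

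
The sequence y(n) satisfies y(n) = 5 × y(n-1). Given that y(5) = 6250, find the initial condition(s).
In general y(n) = 5ⁿ · y(0). At n = 5: y(0) = y(5) / 5^5 = 6250 / 3125 = 2.

y(0) = 2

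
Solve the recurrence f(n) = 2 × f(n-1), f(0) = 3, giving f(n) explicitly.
Recurrence: f(n) = 2 × f(n-1), initial: f(0) = 3.
Each term is 2 times the previous, so this is geometric with ratio 2. After n steps: f(n) = f(0)·2ⁿ = 3·2ⁿ.

f(n) = 3·2ⁿ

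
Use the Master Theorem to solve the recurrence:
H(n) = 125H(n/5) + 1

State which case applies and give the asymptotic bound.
Master Theorem template: H(n) = a·H(n/b) + f(n).
Here: a=125, b=5, f(n)=1
Compute log_b(a) = log_5(125) = 3.
f(n) = 1 = O(n^(3-ε)) with ε = 3. Case 1: H(n) = Θ(n^log_b(a)) = Θ(n^3).

Case 1: H(n) = Θ(n^3)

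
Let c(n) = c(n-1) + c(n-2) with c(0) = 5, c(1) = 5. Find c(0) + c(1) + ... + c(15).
Computing the sequence terms: 5, 5, 10, 15, 25, 40, 65, 105, 170, 275, 445, 720, 1165, 1885, 3050, 4935
Adding these values together:

12915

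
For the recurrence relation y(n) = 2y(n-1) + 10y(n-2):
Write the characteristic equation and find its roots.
Substitute y(n) = rⁿ and divide through by rⁿ⁻²: r² - 2r - 10 = 0
Discriminant: 2² + 4·10 = 44, not a perfect square, so by the quadratic formula r = (2 ± √44)/2.
General solution: y(n) = A·r₁ⁿ + B·r₂ⁿ where r₁,r₂ = (2 ± √44)/2

Characteristic: r² - 2r - 10 = 0, Roots: r = (2 ± √44)/2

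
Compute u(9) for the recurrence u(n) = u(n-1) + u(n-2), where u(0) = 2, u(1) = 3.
Computing the sequence terms:
2, 3, 5, 8, 13, 21, 34, 55, 89, 144

144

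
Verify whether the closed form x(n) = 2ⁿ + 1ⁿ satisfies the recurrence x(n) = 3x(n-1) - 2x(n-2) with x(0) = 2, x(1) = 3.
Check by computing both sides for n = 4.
From the recurrence with x(0) = 2, x(1) = 3:
  x(0) = 2, x(1) = 3, x(2) = 5, x(3) = 9, x(4) = 17
  so the recurrence gives x(4) = 17.
From the proposed closed form x(n) = 2ⁿ + 1ⁿ:
  x(4) = 17.
Both sides give 17 at n = 4, and the initial condition(s) match, so the closed form is consistent.

Yes, the closed form is correct.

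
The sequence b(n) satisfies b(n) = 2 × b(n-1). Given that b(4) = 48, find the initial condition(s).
In general b(n) = 2ⁿ · b(0). At n = 4: b(0) = b(4) / 2^4 = 48 / 16 = 3.

b(0) = 3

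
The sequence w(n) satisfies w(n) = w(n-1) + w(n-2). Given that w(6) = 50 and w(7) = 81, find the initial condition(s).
Work backwards using w(k) = w(k+2) - w(k+1):
w(5) = w(7) - w(6) = 81 - 50 = 31
w(4) = w(6) - w(5) = 50 - 31 = 19
w(3) = w(5) - w(4) = 31 - 19 = 12
w(2) = w(4) - w(3) = 19 - 12 = 7
w(1) = w(3) - w(2) = 12 - 7 = 5
w(0) = w(2) - w(1) = 7 - 5 = 2

w(0) = 2, w(1) = 5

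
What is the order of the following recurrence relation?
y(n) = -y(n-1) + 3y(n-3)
The order is the largest lag k for which y(n-k) appears. Here the deepest term is y(n-3), so the order is 3.

Order 3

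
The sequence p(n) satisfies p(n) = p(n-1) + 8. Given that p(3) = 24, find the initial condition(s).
p(3) = p(0) + 3·8, so p(0) = 24 - 24 = 0.

p(0) = 0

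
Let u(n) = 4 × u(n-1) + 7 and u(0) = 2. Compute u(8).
Computing step by step:
u(0) = 2
u(1) = 4 × 2 + 7 = 15
u(2) = 4 × 15 + 7 = 67
u(3) = 4 × 67 + 7 = 275
u(4) = 4 × 275 + 7 = 1107
u(5) = 4 × 1107 + 7 = 4435
u(6) = 4 × 4435 + 7 = 17747
u(7) = 4 × 17747 + 7 = 70995
u(8) = 4 × 70995 + 7 = 283987

283987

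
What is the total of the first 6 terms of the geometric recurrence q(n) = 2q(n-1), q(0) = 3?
Computing the sequence terms: 3, 6, 12, 24, 48, 96
Adding these values together:

189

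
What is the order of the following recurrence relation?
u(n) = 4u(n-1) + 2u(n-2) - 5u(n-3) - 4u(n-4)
The order is the largest lag k for which u(n-k) appears. Here the deepest term is u(n-4), so the order is 4.

Order 4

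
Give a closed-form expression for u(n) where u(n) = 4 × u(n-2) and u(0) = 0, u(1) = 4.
Recurrence: u(n) = 4 × u(n-2), initial: u(0) = 0, u(1) = 4.
Characteristic equation: r² - 4 = 0, which factors as (r - 2)(r + 2) = 0, so r = 2, -2. General solution u(n) = A·2ⁿ + B·(-2)ⁿ. From u(0) = 0: A + B = 0. From u(1) = 4: 2A - 2B = 4. Solving gives A = 1, B = -1.

u(n) = 2ⁿ - (-2)ⁿ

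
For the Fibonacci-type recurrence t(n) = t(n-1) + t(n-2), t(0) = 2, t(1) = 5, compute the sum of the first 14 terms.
Computing the sequence terms: 2, 5, 7, 12, 19, 31, 50, 81, 131, 212, 343, 555, 898, 1453
Adding these values together:

3799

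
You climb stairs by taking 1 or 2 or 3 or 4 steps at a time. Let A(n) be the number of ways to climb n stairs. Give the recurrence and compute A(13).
Condition on the size of the last step (1 to 4): before it there were n-1, …, n-4 stairs climbed, and these cases are disjoint, so A(n) = A(n-1) + A(n-2) + A(n-3) + A(n-4) (order-4 linear recurrence).
Initial conditions by direct count (compositions of i into parts ≤ 4): A(1) = 1; A(2) = 2; A(3) = 4; A(4) = 8.
Iterating the recurrence: A(5) = 15, A(6) = 29, A(7) = 56, A(8) = 108, A(9) = 208, A(10) = 401, A(11) = 773, A(12) = 1490, A(13) = 2872.

A(n) = A(n-1) + A(n-2) + A(n-3) + A(n-4), A(1) = 1, A(2) = 2, A(3) = 4, A(4) = 8; A(13) = 2872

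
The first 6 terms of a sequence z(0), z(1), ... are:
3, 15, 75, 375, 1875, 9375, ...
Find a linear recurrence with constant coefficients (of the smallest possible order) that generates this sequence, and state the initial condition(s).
Look for the lowest-order linear relation among consecutive terms.
Observation: each term is 5× the previous.
Check at n=2: 5·15 = 75. ✓

z(n) = 5 × z(n-1), z(0) = 3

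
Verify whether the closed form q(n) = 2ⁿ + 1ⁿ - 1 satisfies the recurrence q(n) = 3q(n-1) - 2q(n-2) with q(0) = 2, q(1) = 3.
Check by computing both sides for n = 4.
From the recurrence with q(0) = 2, q(1) = 3:
  q(0) = 2, q(1) = 3, q(2) = 5, q(3) = 9, q(4) = 17
  so the recurrence gives q(4) = 17.
From the proposed closed form q(n) = 2ⁿ + 1ⁿ - 1:
  q(4) = 16.
The recurrence gives 17 but the closed form gives 16, so the closed form does not satisfy the recurrence.

No, the closed form is incorrect.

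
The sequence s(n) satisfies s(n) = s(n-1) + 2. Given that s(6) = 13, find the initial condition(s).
s(6) = s(0) + 6·2, so s(0) = 13 - 12 = 1.

s(0) = 1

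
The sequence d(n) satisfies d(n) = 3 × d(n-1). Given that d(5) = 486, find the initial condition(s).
In general d(n) = 3ⁿ · d(0). At n = 5: d(0) = d(5) / 3^5 = 486 / 243 = 2.

d(0) = 2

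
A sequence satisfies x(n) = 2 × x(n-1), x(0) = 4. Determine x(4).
Computing step by step:
x(0) = 4
x(1) = 2 × 4 = 8
x(2) = 2 × 8 = 16
x(3) = 2 × 16 = 32
x(4) = 2 × 32 = 64

64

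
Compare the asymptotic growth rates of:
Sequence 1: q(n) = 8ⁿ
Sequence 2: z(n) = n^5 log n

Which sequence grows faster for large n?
Comparing growth rates:
Growth-rate hierarchy: log n ≺ any polynomial ≺ any exponential cⁿ (c>1) ≺ n! ≺ nⁿ.
exponential base 8 dominates polynomial degree 5 (with log factor) asymptotically.

q(n) grows faster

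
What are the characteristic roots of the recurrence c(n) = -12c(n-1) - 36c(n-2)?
Substitute c(n) = rⁿ and divide through by rⁿ⁻²: r² + 12r + 36 = 0
Factor: (r + 6)² = 0, so r = -6 (double root).
General solution: c(n) = (A + Bn)·(-6)ⁿ

Characteristic: r² + 12r + 36 = 0, Roots: r = -6 (double root)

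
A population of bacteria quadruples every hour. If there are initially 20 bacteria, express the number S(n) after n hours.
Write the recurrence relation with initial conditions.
Each hour multiplies the count by 4, so the count after n hours depends only on the count after n-1 hours: S(n) = 4 × S(n-1). The starting count gives S(0) = 20.
Unrolling n times gives the closed form S(n) = 20 × 4ⁿ.

S(n) = 4 × S(n-1), S(0) = 20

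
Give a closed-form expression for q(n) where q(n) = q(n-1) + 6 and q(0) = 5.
Recurrence: q(n) = q(n-1) + 6, initial: q(0) = 5.
Each step adds 6, so q(n) = q(0) + 6n = 6n + 5.

q(n) = 6n + 5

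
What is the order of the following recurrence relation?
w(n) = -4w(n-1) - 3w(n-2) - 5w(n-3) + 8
The order is the largest lag k for which w(n-k) appears. Here the deepest term is w(n-3) (the 8 term is non-homogeneous and does not affect the order), so the order is 3.

Order 3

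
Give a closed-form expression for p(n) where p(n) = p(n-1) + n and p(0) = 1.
Recurrence: p(n) = p(n-1) + n, initial: p(0) = 1.
Telescoping: p(n) = p(0) + Σᵢ₌₁ⁿ i = 1 + n(n+1)/2.

p(n) = n(n+1)/2 + 1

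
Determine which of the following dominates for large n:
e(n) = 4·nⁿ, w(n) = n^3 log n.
Comparing growth rates:
Growth-rate hierarchy: log n ≺ any polynomial ≺ any exponential cⁿ (c>1) ≺ n! ≺ nⁿ.
super-exponential nⁿ dominates polynomial degree 3 (with log factor) asymptotically.

e(n) grows faster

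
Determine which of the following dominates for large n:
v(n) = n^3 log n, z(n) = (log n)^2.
Comparing growth rates:
Growth-rate hierarchy: log n ≺ any polynomial ≺ any exponential cⁿ (c>1) ≺ n! ≺ nⁿ.
polynomial degree 3 (with log factor) dominates polylogarithmic (log n)^2 asymptotically.

v(n) grows faster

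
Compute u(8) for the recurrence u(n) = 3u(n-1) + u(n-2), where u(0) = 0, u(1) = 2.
Computing the sequence terms:
0, 2, 6, 20, 66, 218, 720, 2378, 7854

7854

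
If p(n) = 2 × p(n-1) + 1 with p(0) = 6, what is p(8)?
Computing step by step:
p(0) = 6
p(1) = 2 × 6 + 1 = 13
p(2) = 2 × 13 + 1 = 27
p(3) = 2 × 27 + 1 = 55
p(4) = 2 × 55 + 1 = 111
p(5) = 2 × 111 + 1 = 223
p(6) = 2 × 223 + 1 = 447
p(7) = 2 × 447 + 1 = 895
p(8) = 2 × 895 + 1 = 1791

1791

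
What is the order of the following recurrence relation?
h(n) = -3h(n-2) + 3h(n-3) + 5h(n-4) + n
The order is the largest lag k for which h(n-k) appears. Here the deepest term is h(n-4) (the n term is non-homogeneous and does not affect the order), so the order is 4.

Order 4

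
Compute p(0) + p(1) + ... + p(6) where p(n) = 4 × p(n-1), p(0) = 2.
Computing the sequence terms: 2, 8, 32, 128, 512, 2048, 8192
Adding these values together:

10922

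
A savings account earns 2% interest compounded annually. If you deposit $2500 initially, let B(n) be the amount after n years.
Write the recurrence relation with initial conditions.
Each year the balance grows by 2%, i.e. is multiplied by 1 + 2/100 = 1.02, so B(n) = 1.02 × B(n-1). The initial deposit gives B(0) = 2500.
Unrolling gives the closed form B(n) = 2500 × (1.02)ⁿ.

B(n) = 1.02 × B(n-1), B(0) = 2500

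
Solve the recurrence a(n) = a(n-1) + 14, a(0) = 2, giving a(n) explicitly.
Recurrence: a(n) = a(n-1) + 14, initial: a(0) = 2.
Each step adds 14, so a(n) = a(0) + 14n = 14n + 2.

a(n) = 14n + 2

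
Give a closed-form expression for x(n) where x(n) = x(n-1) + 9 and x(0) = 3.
Recurrence: x(n) = x(n-1) + 9, initial: x(0) = 3.
Each step adds 9, so x(n) = x(0) + 9n = 9n + 3.

x(n) = 9n + 3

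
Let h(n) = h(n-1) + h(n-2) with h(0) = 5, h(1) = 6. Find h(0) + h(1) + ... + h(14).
Computing the sequence terms: 5, 6, 11, 17, 28, 45, 73, 118, 191, 309, 500, 809, 1309, 2118, 3427
Adding these values together:

8966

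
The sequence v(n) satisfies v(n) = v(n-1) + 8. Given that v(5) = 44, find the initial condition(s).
v(5) = v(0) + 5·8, so v(0) = 44 - 40 = 4.

v(0) = 4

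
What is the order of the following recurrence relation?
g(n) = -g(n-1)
The order is the largest lag k for which g(n-k) appears. Here the deepest term is g(n-1), so the order is 1.

Order 1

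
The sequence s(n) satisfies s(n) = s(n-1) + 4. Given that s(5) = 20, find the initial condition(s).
s(5) = s(0) + 5·4, so s(0) = 20 - 20 = 0.

s(0) = 0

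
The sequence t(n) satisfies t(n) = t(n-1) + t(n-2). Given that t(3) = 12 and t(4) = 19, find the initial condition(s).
Work backwards using t(k) = t(k+2) - t(k+1):
t(2) = t(4) - t(3) = 19 - 12 = 7
t(1) = t(3) - t(2) = 12 - 7 = 5
t(0) = t(2) - t(1) = 7 - 5 = 2

t(0) = 2, t(1) = 5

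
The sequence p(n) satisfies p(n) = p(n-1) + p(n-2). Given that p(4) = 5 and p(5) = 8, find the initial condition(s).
Work backwards using p(k) = p(k+2) - p(k+1):
p(3) = p(5) - p(4) = 8 - 5 = 3
p(2) = p(4) - p(3) = 5 - 3 = 2
p(1) = p(3) - p(2) = 3 - 2 = 1
p(0) = p(2) - p(1) = 2 - 1 = 1

p(0) = 1, p(1) = 1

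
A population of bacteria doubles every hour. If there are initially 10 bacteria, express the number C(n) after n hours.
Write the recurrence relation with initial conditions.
Each hour multiplies the count by 2, so the count after n hours depends only on the count after n-1 hours: C(n) = 2 × C(n-1). The starting count gives C(0) = 10.
Unrolling n times gives the closed form C(n) = 10 × 2ⁿ.

C(n) = 2 × C(n-1), C(0) = 10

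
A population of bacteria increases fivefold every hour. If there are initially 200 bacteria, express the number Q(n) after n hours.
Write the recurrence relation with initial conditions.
Each hour multiplies the count by 5, so the count after n hours depends only on the count after n-1 hours: Q(n) = 5 × Q(n-1). The starting count gives Q(0) = 200.
Unrolling n times gives the closed form Q(n) = 200 × 5ⁿ.

Q(n) = 5 × Q(n-1), Q(0) = 200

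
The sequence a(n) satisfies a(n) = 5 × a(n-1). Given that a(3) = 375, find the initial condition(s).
In general a(n) = 5ⁿ · a(0). At n = 3: a(0) = a(3) / 5^3 = 375 / 125 = 3.

a(0) = 3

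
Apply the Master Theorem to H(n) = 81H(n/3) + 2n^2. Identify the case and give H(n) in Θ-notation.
Master Theorem template: H(n) = a·H(n/b) + f(n).
Here: a=81, b=3, f(n)=2n^2
Compute log_b(a) = log_3(81) = 4.
f(n) = 2n^2 = O(n^(4-ε)) with ε = 2. Case 1: H(n) = Θ(n^log_b(a)) = Θ(n^4).

Case 1: H(n) = Θ(n^4)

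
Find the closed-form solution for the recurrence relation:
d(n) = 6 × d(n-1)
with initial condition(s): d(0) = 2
Recurrence: d(n) = 6 × d(n-1), initial: d(0) = 2.
Each term is 6 times the previous, so this is geometric with ratio 6. After n steps: d(n) = d(0)·6ⁿ = 2·6ⁿ.

d(n) = 2·6ⁿ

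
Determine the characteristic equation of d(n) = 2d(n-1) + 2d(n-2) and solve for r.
Substitute d(n) = rⁿ and divide through by rⁿ⁻²: r² - 2r - 2 = 0
Discriminant: 2² + 4·2 = 12, not a perfect square, so by the quadratic formula r = (2 ± √12)/2.
General solution: d(n) = A·r₁ⁿ + B·r₂ⁿ where r₁,r₂ = (2 ± √12)/2

Characteristic: r² - 2r - 2 = 0, Roots: r = (2 ± √12)/2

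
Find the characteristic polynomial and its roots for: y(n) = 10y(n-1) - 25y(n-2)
Substitute y(n) = rⁿ and divide through by rⁿ⁻²: r² - 10r + 25 = 0
Factor: (r - 5)² = 0, so r = 5 (double root).
General solution: y(n) = (A + Bn)·5ⁿ

Characteristic: r² - 10r + 25 = 0, Roots: r = 5 (double root)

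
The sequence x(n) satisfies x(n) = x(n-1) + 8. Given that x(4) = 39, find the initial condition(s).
x(4) = x(0) + 4·8, so x(0) = 39 - 32 = 7.

x(0) = 7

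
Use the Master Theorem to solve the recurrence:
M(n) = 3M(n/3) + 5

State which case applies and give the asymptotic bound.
Master Theorem template: M(n) = a·M(n/b) + f(n).
Here: a=3, b=3, f(n)=5
Compute log_b(a) = log_3(3) = 1.
f(n) = 5 = O(n^(1-ε)) with ε = 1. Case 1: M(n) = Θ(n^log_b(a)) = Θ(n).

Case 1: M(n) = Θ(n)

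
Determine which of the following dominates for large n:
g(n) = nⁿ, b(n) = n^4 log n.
Comparing growth rates:
Growth-rate hierarchy: log n ≺ any polynomial ≺ any exponential cⁿ (c>1) ≺ n! ≺ nⁿ.
super-exponential nⁿ dominates polynomial degree 4 (with log factor) asymptotically.

g(n) grows faster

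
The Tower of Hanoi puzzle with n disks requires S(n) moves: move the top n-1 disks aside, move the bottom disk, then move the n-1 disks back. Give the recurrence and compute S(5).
Moving n disks = move the top n-1 disks aside (S(n-1) moves) + move the largest disk (1 move) + move the n-1 disks back on top (S(n-1) moves), so S(n) = 2S(n-1) + 1, with S(1) = 1 (a single disk takes one move).
First terms: 1, 3, 7, 15, 31, … — each is one less than a power of 2. Indeed S(n) + 1 = 2(S(n-1) + 1) with S(1) + 1 = 2, so S(n) + 1 = 2ⁿ and S(n) = 2ⁿ - 1.
Hence S(5) = 2^5 - 1 = 32 - 1 = 31.

S(n) = 2S(n-1) + 1, S(1) = 1; S(5) = 31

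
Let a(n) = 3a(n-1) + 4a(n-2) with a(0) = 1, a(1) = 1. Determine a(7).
Computing the sequence terms:
1, 1, 7, 25, 103, 409, 1639, 6553

6553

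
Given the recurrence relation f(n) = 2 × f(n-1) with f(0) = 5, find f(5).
Computing step by step:
f(0) = 5
f(1) = 2 × 5 = 10
f(2) = 2 × 10 = 20
f(3) = 2 × 20 = 40
f(4) = 2 × 40 = 80
f(5) = 2 × 80 = 160

160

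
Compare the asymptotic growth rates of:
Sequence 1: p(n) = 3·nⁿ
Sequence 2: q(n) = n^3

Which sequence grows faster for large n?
Comparing growth rates:
Growth-rate hierarchy: log n ≺ any polynomial ≺ any exponential cⁿ (c>1) ≺ n! ≺ nⁿ.
super-exponential nⁿ dominates polynomial degree 3 asymptotically.

p(n) grows faster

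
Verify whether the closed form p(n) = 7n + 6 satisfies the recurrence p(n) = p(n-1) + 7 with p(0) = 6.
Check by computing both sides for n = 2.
From the recurrence with p(0) = 6:
  p(0) = 6, p(1) = 13, p(2) = 20
  so the recurrence gives p(2) = 20.
From the proposed closed form p(n) = 7n + 6:
  p(2) = 20.
Both sides give 20 at n = 2, and the initial condition(s) match, so the closed form is consistent.

Yes, the closed form is correct.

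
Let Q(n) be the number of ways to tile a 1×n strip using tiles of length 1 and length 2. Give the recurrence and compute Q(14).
Condition on the last tile: it has length 1 (leaving a 1×(n-1) strip) or length 2 (leaving a 1×(n-2) strip), so Q(n) = Q(n-1) + Q(n-2) (order-2 linear recurrence).
For 0 ≤ i < 2 only unit tiles fit, so Q(i) = 1.
Iterating the recurrence: Q(2) = 2, Q(3) = 3, Q(4) = 5, Q(5) = 8, Q(6) = 13, Q(7) = 21, Q(8) = 34, Q(9) = 55, Q(10) = 89, Q(11) = 144, Q(12) = 233, Q(13) = 377, Q(14) = 610.

Q(n) = Q(n-1) + Q(n-2), with Q(i) = 1 for 0 ≤ i < 2; Q(14) = 610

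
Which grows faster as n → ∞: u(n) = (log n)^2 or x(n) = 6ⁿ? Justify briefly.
Comparing growth rates:
Growth-rate hierarchy: log n ≺ any polynomial ≺ any exponential cⁿ (c>1) ≺ n! ≺ nⁿ.
exponential base 6 dominates polylogarithmic (log n)^2 asymptotically.

x(n) grows faster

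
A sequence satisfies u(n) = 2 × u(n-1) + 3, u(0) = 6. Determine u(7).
Computing step by step:
u(0) = 6
u(1) = 2 × 6 + 3 = 15
u(2) = 2 × 15 + 3 = 33
u(3) = 2 × 33 + 3 = 69
u(4) = 2 × 69 + 3 = 141
u(5) = 2 × 141 + 3 = 285
u(6) = 2 × 285 + 3 = 573
u(7) = 2 × 573 + 3 = 1149

1149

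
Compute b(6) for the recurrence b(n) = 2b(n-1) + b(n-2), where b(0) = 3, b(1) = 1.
Computing the sequence terms:
3, 1, 5, 11, 27, 65, 157

157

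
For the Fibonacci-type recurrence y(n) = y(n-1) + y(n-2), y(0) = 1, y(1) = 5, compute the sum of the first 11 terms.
Computing the sequence terms: 1, 5, 6, 11, 17, 28, 45, 73, 118, 191, 309
Adding these values together:

804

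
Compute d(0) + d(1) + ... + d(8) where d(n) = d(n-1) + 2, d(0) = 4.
Computing the sequence terms: 4, 6, 8, 10, 12, 14, 16, 18, 20
Adding these values together:

108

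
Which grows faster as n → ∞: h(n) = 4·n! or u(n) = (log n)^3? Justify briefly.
Comparing growth rates:
Growth-rate hierarchy: log n ≺ any polynomial ≺ any exponential cⁿ (c>1) ≺ n! ≺ nⁿ.
factorial dominates polylogarithmic (log n)^3 asymptotically.

h(n) grows faster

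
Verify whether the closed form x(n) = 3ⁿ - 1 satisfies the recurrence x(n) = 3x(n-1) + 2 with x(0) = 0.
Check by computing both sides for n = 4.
From the recurrence with x(0) = 0:
  x(0) = 0, x(1) = 2, x(2) = 8, x(3) = 26, x(4) = 80
  so the recurrence gives x(4) = 80.
From the proposed closed form x(n) = 3ⁿ - 1:
  x(4) = 80.
Both sides give 80 at n = 4, and the initial condition(s) match, so the closed form is consistent.

Yes, the closed form is correct.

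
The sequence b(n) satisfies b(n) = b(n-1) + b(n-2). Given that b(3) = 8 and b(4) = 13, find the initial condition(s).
Work backwards using b(k) = b(k+2) - b(k+1):
b(2) = b(4) - b(3) = 13 - 8 = 5
b(1) = b(3) - b(2) = 8 - 5 = 3
b(0) = b(2) - b(1) = 5 - 3 = 2

b(0) = 2, b(1) = 3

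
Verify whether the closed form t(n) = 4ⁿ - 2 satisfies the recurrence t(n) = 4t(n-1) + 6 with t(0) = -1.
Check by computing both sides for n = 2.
From the recurrence with t(0) = -1:
  t(0) = -1, t(1) = 2, t(2) = 14
  so the recurrence gives t(2) = 14.
From the proposed closed form t(n) = 4ⁿ - 2:
  t(2) = 14.
Both sides give 14 at n = 2, and the initial condition(s) match, so the closed form is consistent.

Yes, the closed form is correct.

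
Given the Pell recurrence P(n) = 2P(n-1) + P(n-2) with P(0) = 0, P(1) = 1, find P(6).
Computing the sequence terms:
0, 1, 2, 5, 12, 29, 70

70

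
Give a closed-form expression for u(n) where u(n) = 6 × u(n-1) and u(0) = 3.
Recurrence: u(n) = 6 × u(n-1), initial: u(0) = 3.
Each term is 6 times the previous, so this is geometric with ratio 6. After n steps: u(n) = u(0)·6ⁿ = 3·6ⁿ.

u(n) = 3·6ⁿ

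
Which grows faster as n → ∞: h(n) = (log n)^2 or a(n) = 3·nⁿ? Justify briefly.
Comparing growth rates:
Growth-rate hierarchy: log n ≺ any polynomial ≺ any exponential cⁿ (c>1) ≺ n! ≺ nⁿ.
super-exponential nⁿ dominates polylogarithmic (log n)^2 asymptotically.

a(n) grows faster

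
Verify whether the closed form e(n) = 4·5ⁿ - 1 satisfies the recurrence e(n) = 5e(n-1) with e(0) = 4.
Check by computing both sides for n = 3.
From the recurrence with e(0) = 4:
  e(0) = 4, e(1) = 20, e(2) = 100, e(3) = 500
  so the recurrence gives e(3) = 500.
From the proposed closed form e(n) = 4·5ⁿ - 1:
  e(3) = 499.
The recurrence gives 500 but the closed form gives 499, so the closed form does not satisfy the recurrence.

No, the closed form is incorrect.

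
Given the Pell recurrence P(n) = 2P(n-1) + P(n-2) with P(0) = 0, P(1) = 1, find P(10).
Computing the sequence terms:
0, 1, 2, 5, 12, 29, 70, 169, 408, 985, 2378

2378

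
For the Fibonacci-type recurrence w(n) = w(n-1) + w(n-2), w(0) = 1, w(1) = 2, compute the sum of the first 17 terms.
Computing the sequence terms: 1, 2, 3, 5, 8, 13, 21, 34, 55, 89, 144, 233, 377, 610, 987, 1597, 2584
Adding these values together:

6763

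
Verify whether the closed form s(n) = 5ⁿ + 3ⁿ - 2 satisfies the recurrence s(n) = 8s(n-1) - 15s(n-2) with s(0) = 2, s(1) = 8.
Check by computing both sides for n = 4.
From the recurrence with s(0) = 2, s(1) = 8:
  s(0) = 2, s(1) = 8, s(2) = 34, s(3) = 152, s(4) = 706
  so the recurrence gives s(4) = 706.
From the proposed closed form s(n) = 5ⁿ + 3ⁿ - 2:
  s(4) = 704.
The recurrence gives 706 but the closed form gives 704, so the closed form does not satisfy the recurrence.

No, the closed form is incorrect.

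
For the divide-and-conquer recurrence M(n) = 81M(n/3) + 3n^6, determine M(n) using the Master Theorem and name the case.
Master Theorem template: M(n) = a·M(n/b) + f(n).
Here: a=81, b=3, f(n)=3n^6
Compute log_b(a) = log_3(81) = 4.
f(n) = 3n^6 = Ω(n^(4+ε)) with ε = 2, and the regularity condition holds (a·f(n/b) = (a/b^6)·f(n) with a/b^6 = 3^-2 < 1). Case 3: M(n) = Θ(f(n)) = Θ(n^6).

Case 3: M(n) = Θ(n^6)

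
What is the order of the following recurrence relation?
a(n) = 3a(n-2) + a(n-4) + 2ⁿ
The order is the largest lag k for which a(n-k) appears. Here the deepest term is a(n-4) (the 2ⁿ term is non-homogeneous and does not affect the order), so the order is 4.

Order 4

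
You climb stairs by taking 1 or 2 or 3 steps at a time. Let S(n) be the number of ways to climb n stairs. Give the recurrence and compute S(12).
Condition on the size of the last step (1 to 3): before it there were n-1, …, n-3 stairs climbed, and these cases are disjoint, so S(n) = S(n-1) + S(n-2) + S(n-3) (order-3 linear recurrence).
Initial conditions by direct count (compositions of i into parts ≤ 3): S(1) = 1; S(2) = 2; S(3) = 4.
Iterating the recurrence: S(4) = 7, S(5) = 13, S(6) = 24, S(7) = 44, S(8) = 81, S(9) = 149, S(10) = 274, S(11) = 504, S(12) = 927.

S(n) = S(n-1) + S(n-2) + S(n-3), S(1) = 1, S(2) = 2, S(3) = 4; S(12) = 927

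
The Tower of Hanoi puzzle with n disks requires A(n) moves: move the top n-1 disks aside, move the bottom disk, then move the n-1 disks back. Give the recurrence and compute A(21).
Moving n disks = move the top n-1 disks aside (A(n-1) moves) + move the largest disk (1 move) + move the n-1 disks back on top (A(n-1) moves), so A(n) = 2A(n-1) + 1, with A(1) = 1 (a single disk takes one move).
First terms: 1, 3, 7, 15, 31, 63, … — each is one less than a power of 2. Indeed A(n) + 1 = 2(A(n-1) + 1) with A(1) + 1 = 2, so A(n) + 1 = 2ⁿ and A(n) = 2ⁿ - 1.
Hence A(21) = 2^21 - 1 = 2097152 - 1 = 2097151.

A(n) = 2A(n-1) + 1, A(1) = 1; A(21) = 2097151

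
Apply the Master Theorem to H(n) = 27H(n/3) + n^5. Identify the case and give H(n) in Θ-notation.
Master Theorem template: H(n) = a·H(n/b) + f(n).
Here: a=27, b=3, f(n)=n^5
Compute log_b(a) = log_3(27) = 3.
f(n) = n^5 = Ω(n^(3+ε)) with ε = 2, and the regularity condition holds (a·f(n/b) = (a/b^5)·f(n) with a/b^5 = 3^-2 < 1). Case 3: H(n) = Θ(f(n)) = Θ(n^5).

Case 3: H(n) = Θ(n^5)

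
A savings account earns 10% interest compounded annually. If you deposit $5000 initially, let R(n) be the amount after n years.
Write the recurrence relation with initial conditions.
Each year the balance grows by 10%, i.e. is multiplied by 1 + 10/100 = 1.1, so R(n) = 1.1 × R(n-1). The initial deposit gives R(0) = 5000.
Unrolling gives the closed form R(n) = 5000 × (1.1)ⁿ.

R(n) = 1.1 × R(n-1), R(0) = 5000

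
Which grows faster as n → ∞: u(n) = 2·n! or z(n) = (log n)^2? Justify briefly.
Comparing growth rates:
Growth-rate hierarchy: log n ≺ any polynomial ≺ any exponential cⁿ (c>1) ≺ n! ≺ nⁿ.
factorial dominates polylogarithmic (log n)^2 asymptotically.

u(n) grows faster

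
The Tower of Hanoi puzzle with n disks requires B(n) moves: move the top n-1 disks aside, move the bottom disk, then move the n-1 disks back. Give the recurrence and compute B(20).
Moving n disks = move the top n-1 disks aside (B(n-1) moves) + move the largest disk (1 move) + move the n-1 disks back on top (B(n-1) moves), so B(n) = 2B(n-1) + 1, with B(1) = 1 (a single disk takes one move).
First terms: 1, 3, 7, 15, 31, 63, … — each is one less than a power of 2. Indeed B(n) + 1 = 2(B(n-1) + 1) with B(1) + 1 = 2, so B(n) + 1 = 2ⁿ and B(n) = 2ⁿ - 1.
Hence B(20) = 2^20 - 1 = 1048576 - 1 = 1048575.

B(n) = 2B(n-1) + 1, B(1) = 1; B(20) = 1048575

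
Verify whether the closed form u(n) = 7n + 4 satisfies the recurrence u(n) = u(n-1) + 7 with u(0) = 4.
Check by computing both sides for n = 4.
From the recurrence with u(0) = 4:
  u(0) = 4, u(1) = 11, u(2) = 18, u(3) = 25, u(4) = 32
  so the recurrence gives u(4) = 32.
From the proposed closed form u(n) = 7n + 4:
  u(4) = 32.
Both sides give 32 at n = 4, and the initial condition(s) match, so the closed form is consistent.

Yes, the closed form is correct.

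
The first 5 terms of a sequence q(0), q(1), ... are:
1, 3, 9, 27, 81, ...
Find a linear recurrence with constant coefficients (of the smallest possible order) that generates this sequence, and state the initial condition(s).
Look for the lowest-order linear relation among consecutive terms.
Observation: each term is 3× the previous.
Check at n=2: 3·3 = 9. ✓

q(n) = 3 × q(n-1), q(0) = 1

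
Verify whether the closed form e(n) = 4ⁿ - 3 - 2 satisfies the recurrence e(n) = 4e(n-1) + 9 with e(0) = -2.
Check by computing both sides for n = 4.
From the recurrence with e(0) = -2:
  e(0) = -2, e(1) = 1, e(2) = 13, e(3) = 61, e(4) = 253
  so the recurrence gives e(4) = 253.
From the proposed closed form e(n) = 4ⁿ - 3 - 2:
  e(4) = 251.
The recurrence gives 253 but the closed form gives 251, so the closed form does not satisfy the recurrence.

No, the closed form is incorrect.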